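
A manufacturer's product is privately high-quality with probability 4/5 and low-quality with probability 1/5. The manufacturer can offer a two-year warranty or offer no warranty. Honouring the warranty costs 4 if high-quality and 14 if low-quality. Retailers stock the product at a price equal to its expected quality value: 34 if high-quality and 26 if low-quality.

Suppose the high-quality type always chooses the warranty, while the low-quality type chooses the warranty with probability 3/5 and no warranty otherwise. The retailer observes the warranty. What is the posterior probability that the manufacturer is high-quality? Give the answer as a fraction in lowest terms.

P(the warranty) = (4/5)·1 + (1/5)·(3/5) = 23/25.
By Bayes' rule, P(high-quality | the warranty) = (4/5) / (23/25) = 20/23.

20/23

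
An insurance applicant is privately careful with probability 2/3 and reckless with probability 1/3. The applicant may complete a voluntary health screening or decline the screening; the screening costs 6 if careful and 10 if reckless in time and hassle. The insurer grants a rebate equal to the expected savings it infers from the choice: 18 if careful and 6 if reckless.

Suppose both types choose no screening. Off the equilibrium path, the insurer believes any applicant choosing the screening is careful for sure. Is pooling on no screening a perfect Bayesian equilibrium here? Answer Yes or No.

Yes

On path, the insurer holds the prior and pays 2/3·18 + 1/3·6 = 14. Off path (the screening), believing careful, it pays 18.
careful: no screening nets 14; the screening nets 18 − 6 = 12. careful stays.
reckless: no screening nets 14; the screening nets 18 − 10 = 8. reckless stays.
No type deviates, so pooling is sustained.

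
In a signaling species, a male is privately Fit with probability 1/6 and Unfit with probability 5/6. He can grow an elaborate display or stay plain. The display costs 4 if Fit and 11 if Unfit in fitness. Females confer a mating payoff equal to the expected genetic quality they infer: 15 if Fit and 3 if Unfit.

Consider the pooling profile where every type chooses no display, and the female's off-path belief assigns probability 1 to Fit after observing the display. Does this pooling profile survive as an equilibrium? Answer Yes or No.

On path, the female holds the prior and pays 1/6·15 + 5/6·3 = 5. Off path (the display), believing Fit, it pays 15.
Fit: no display nets 5; the display nets 15 − 4 = 11. Fit would deviate.
Unfit: no display nets 5; the display nets 15 − 11 = 4. Unfit stays.
A type deviates, so pooling fails.

No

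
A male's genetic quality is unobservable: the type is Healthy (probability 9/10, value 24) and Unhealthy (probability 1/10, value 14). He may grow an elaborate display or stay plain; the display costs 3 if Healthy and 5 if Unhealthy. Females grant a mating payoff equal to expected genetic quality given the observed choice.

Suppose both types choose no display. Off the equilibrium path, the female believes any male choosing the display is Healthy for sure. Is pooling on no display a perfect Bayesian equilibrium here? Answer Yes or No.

On path, the female holds the prior and pays 9/10·24 + 1/10·14 = 23. Off path (the display), believing Healthy, it pays 24.
Healthy: no display nets 23; the display nets 24 − 3 = 21. Healthy stays.
Unhealthy: no display nets 23; the display nets 24 − 5 = 19. Unhealthy stays.
No type deviates, so pooling is sustained.

Yes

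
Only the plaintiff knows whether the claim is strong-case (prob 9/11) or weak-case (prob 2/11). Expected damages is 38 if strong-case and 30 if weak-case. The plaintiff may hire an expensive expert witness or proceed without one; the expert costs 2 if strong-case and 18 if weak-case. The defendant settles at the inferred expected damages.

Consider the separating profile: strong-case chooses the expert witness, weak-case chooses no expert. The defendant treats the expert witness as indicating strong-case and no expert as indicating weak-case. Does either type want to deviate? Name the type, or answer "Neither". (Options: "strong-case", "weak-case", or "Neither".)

Neither

The expert witness pays 38; no expert pays 30.
strong-case: assigned the expert witness, nets 38 − 2 = 36; deviating to no expert nets 30.
weak-case: assigned no expert, nets 30; deviating to the expert witness nets 38 − 18 = 20.
Both types strictly prefer their assigned action; no profitable deviation.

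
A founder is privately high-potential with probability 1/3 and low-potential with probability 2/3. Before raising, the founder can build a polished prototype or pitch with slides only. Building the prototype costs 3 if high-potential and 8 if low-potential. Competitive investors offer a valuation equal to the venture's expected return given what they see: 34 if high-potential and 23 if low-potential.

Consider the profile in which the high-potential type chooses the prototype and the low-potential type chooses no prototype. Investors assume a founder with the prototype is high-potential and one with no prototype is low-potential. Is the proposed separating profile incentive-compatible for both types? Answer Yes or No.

No

Under these beliefs, the prototype earns valuation 34 and no prototype earns valuation 23.
high-potential: the prototype nets 34 − 3 = 31; no prototype nets 23. high-potential prefers the prototype.
low-potential: the prototype nets 34 − 8 = 26; no prototype nets 23. low-potential would deviate to the prototype.
low-potential has a profitable deviation, so the profile is not an equilibrium.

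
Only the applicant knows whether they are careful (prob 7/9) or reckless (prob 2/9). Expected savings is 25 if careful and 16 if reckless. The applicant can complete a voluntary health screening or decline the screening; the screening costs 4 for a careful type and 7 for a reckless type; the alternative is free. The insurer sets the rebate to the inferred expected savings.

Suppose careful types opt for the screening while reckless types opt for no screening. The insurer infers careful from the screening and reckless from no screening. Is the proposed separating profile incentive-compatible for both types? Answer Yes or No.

Under these beliefs, the screening earns rebate 25 and no screening earns rebate 16.
careful: the screening nets 25 − 4 = 21; no screening nets 16. careful prefers the screening.
reckless: the screening nets 25 − 7 = 18; no screening nets 16. reckless would deviate to the screening.
reckless has a profitable deviation, so the profile is not an equilibrium.

No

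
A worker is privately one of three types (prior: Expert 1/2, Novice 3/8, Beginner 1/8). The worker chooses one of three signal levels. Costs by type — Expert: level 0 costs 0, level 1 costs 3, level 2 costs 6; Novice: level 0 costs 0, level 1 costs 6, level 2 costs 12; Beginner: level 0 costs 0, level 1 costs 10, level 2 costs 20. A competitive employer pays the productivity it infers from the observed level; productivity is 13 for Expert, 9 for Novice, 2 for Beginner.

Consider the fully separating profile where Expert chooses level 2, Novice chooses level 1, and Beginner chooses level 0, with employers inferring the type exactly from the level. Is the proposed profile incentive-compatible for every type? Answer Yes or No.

Yes

Separating wages: level 2 → 13, level 1 → 9, level 0 → 2.
Expert (assigned level 2): level 0: 2 − 0 = 2; level 1: 9 − 3 = 6; level 2: 13 − 6 = 7. Expert stays.
Novice (assigned level 1): level 0: 2 − 0 = 2; level 1: 9 − 6 = 3; level 2: 13 − 12 = 1. Novice stays.
Beginner (assigned level 0): level 0: 2 − 0 = 2; level 1: 9 − 10 = -1; level 2: 13 − 20 = -7. Beginner stays.
Every type prefers its assigned level; separation holds.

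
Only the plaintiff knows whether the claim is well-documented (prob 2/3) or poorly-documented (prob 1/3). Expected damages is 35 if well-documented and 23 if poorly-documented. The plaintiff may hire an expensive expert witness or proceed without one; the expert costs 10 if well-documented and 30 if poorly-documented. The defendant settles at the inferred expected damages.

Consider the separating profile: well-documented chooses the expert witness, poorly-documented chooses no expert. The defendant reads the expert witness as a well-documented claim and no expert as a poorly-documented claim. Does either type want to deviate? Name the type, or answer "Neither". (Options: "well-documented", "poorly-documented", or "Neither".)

The expert witness pays 35; no expert pays 23.
well-documented: assigned the expert witness, nets 35 − 10 = 25; deviating to no expert nets 23.
poorly-documented: assigned no expert, nets 23; deviating to the expert witness nets 35 − 30 = 5.
Both types strictly prefer their assigned action; no profitable deviation.

Neither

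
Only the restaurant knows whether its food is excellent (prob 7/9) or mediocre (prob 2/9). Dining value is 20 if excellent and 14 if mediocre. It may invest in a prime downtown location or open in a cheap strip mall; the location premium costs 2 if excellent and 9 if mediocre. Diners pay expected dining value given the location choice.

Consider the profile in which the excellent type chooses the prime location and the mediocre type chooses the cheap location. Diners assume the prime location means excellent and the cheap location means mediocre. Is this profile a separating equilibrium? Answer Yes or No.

Yes

Under these beliefs, the prime location earns price premium 20 and the cheap location earns price premium 14.
excellent: the prime location nets 20 − 2 = 18; the cheap location nets 14. excellent prefers the prime location.
mediocre: the prime location nets 20 − 9 = 11; the cheap location nets 14. mediocre prefers the cheap location.
Neither type deviates, so the separating profile is an equilibrium.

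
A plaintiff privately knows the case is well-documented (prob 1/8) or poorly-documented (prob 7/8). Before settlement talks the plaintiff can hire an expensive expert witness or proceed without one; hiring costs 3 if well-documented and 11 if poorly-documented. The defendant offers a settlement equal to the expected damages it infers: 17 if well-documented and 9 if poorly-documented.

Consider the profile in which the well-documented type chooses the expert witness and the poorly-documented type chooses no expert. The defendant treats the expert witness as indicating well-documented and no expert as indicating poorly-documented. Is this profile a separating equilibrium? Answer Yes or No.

Yes

Under these beliefs, the expert witness earns settlement 17 and no expert earns settlement 9.
well-documented: the expert witness nets 17 − 3 = 14; no expert nets 9. well-documented prefers the expert witness.
poorly-documented: the expert witness nets 17 − 11 = 6; no expert nets 9. poorly-documented prefers no expert.
Neither type deviates, so the separating profile is an equilibrium.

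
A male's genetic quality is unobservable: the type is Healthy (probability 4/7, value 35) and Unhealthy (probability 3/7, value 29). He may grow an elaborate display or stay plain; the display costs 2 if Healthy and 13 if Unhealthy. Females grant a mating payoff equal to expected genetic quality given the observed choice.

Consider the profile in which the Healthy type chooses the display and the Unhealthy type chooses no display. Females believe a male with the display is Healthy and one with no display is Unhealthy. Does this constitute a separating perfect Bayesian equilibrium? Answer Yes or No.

Yes

Under these beliefs, the display earns mating payoff 35 and no display earns mating payoff 29.
Healthy: the display nets 35 − 2 = 33; no display nets 29. Healthy prefers the display.
Unhealthy: the display nets 35 − 13 = 22; no display nets 29. Unhealthy prefers no display.
Neither type deviates, so the separating profile is an equilibrium.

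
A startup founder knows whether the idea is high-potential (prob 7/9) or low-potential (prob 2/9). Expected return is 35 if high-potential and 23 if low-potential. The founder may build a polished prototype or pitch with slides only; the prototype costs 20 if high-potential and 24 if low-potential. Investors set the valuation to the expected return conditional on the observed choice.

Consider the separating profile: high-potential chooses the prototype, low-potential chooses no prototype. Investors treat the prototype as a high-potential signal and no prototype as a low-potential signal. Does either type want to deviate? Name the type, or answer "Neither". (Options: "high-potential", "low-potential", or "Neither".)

The prototype pays 35; no prototype pays 23.
high-potential: assigned the prototype, nets 35 − 20 = 15; deviating to no prototype nets 23.
low-potential: assigned no prototype, nets 23; deviating to the prototype nets 35 − 24 = 11.
The high-potential type gains 8 by deviating.

high-potential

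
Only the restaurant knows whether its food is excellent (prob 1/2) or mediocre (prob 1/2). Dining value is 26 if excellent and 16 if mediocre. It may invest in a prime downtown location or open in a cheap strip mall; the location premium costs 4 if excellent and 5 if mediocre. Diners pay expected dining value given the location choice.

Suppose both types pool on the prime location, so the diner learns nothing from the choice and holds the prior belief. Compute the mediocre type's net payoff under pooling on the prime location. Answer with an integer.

16

Pooled price premium = 1/2·26 + 1/2·16 = 21.
mediocre pays cost 5 for the prime location, so net payoff = 21 − 5 = 16.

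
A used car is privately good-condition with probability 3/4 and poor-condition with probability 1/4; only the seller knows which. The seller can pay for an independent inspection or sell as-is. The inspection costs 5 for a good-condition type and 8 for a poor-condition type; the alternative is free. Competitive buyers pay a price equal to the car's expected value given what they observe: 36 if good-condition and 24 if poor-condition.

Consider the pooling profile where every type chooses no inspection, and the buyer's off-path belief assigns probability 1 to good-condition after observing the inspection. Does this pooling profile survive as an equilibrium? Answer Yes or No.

Yes

On path, the buyer holds the prior and pays 3/4·36 + 1/4·24 = 33. Off path (the inspection), believing good-condition, it pays 36.
good-condition: no inspection nets 33; the inspection nets 36 − 5 = 31. good-condition stays.
poor-condition: no inspection nets 33; the inspection nets 36 − 8 = 28. poor-condition stays.
No type deviates, so pooling is sustained.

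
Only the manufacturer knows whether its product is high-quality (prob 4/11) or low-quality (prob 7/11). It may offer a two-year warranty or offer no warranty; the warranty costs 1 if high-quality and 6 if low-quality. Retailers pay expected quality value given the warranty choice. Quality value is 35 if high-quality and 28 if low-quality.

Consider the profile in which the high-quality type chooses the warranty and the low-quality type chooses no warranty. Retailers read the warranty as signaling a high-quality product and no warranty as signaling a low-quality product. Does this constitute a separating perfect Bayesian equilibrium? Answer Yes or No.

Under these beliefs, the warranty earns price 35 and no warranty earns price 28.
high-quality: the warranty nets 35 − 1 = 34; no warranty nets 28. high-quality prefers the warranty.
low-quality: the warranty nets 35 − 6 = 29; no warranty nets 28. low-quality would deviate to the warranty.
low-quality has a profitable deviation, so the profile is not an equilibrium.

No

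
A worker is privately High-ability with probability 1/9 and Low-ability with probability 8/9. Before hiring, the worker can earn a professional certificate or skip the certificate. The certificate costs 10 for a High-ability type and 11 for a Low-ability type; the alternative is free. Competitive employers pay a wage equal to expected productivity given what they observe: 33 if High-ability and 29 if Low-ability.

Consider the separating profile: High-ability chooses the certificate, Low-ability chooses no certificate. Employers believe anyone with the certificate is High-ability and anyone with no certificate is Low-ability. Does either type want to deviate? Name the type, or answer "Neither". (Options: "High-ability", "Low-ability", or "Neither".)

The certificate pays 33; no certificate pays 29.
High-ability: assigned the certificate, nets 33 − 10 = 23; deviating to no certificate nets 29.
Low-ability: assigned no certificate, nets 29; deviating to the certificate nets 33 − 11 = 22.
The High-ability type gains 6 by deviating.

High-ability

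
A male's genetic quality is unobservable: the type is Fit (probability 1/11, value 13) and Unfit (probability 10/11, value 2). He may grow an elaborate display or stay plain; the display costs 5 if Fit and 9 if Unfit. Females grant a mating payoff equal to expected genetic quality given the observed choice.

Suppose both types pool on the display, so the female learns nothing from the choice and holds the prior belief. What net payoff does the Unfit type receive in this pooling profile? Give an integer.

-6

Pooled mating payoff = 1/11·13 + 10/11·2 = 3.
Unfit pays cost 9 for the display, so net payoff = 3 − 9 = -6.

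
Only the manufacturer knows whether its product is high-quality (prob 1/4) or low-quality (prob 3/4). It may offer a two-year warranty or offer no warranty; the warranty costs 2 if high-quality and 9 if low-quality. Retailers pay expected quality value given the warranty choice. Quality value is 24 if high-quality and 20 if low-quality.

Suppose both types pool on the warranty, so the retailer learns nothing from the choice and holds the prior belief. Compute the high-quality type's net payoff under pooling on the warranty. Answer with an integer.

Pooled price = 1/4·24 + 3/4·20 = 21.
high-quality pays cost 2 for the warranty, so net payoff = 21 − 2 = 19.

19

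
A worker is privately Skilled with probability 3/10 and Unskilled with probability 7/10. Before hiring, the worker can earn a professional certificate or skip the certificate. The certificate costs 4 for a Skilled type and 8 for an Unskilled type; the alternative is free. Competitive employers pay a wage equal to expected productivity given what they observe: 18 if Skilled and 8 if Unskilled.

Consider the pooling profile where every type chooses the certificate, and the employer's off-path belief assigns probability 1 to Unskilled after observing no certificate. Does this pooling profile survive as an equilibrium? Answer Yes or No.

No

On path, the employer holds the prior and pays 3/10·18 + 7/10·8 = 11. Off path (no certificate), believing Unskilled, it pays 8.
Skilled: the certificate nets 11 − 4 = 7; no certificate nets 8. Skilled would deviate.
Unskilled: the certificate nets 11 − 8 = 3; no certificate nets 8. Unskilled would deviate.
A type deviates, so pooling fails.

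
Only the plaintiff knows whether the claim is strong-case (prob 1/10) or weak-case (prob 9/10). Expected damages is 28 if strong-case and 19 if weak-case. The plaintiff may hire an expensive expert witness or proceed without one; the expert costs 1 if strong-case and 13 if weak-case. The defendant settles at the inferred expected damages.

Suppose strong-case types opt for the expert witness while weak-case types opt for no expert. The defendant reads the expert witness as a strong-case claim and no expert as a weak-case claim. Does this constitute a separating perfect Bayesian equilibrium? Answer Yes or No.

Yes

Under these beliefs, the expert witness earns settlement 28 and no expert earns settlement 19.
strong-case: the expert witness nets 28 − 1 = 27; no expert nets 19. strong-case prefers the expert witness.
weak-case: the expert witness nets 28 − 13 = 15; no expert nets 19. weak-case prefers no expert.
Neither type deviates, so the separating profile is an equilibrium.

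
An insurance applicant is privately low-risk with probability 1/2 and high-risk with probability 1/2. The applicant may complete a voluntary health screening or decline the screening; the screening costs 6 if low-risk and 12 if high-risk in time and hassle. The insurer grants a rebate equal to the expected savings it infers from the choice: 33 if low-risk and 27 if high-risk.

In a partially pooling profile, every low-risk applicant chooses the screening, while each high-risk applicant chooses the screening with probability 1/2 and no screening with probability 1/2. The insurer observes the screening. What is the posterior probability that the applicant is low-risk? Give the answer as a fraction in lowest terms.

2/3

P(the screening) = (1/2)·1 + (1/2)·(1/2) = 3/4.
By Bayes' rule, P(low-risk | the screening) = (1/2) / (3/4) = 2/3.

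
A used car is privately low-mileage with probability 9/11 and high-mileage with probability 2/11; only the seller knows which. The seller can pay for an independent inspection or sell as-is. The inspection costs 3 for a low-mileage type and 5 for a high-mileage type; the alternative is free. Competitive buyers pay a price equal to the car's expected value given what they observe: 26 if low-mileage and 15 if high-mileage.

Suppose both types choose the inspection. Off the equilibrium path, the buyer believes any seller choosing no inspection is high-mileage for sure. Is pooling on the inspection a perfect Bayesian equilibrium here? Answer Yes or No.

On path, the buyer holds the prior and pays 9/11·26 + 2/11·15 = 24. Off path (no inspection), believing high-mileage, it pays 15.
low-mileage: the inspection nets 24 − 3 = 21; no inspection nets 15. low-mileage stays.
high-mileage: the inspection nets 24 − 5 = 19; no inspection nets 15. high-mileage stays.
No type deviates, so pooling is sustained.

Yes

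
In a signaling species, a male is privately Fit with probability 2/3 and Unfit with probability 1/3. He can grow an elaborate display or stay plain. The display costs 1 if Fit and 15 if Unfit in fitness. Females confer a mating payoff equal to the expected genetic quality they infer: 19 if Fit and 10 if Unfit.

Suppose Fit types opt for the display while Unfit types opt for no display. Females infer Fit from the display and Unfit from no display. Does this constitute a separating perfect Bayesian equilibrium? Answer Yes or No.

Under these beliefs, the display earns mating payoff 19 and no display earns mating payoff 10.
Fit: the display nets 19 − 1 = 18; no display nets 10. Fit prefers the display.
Unfit: the display nets 19 − 15 = 4; no display nets 10. Unfit prefers no display.
Neither type deviates, so the separating profile is an equilibrium.

Yes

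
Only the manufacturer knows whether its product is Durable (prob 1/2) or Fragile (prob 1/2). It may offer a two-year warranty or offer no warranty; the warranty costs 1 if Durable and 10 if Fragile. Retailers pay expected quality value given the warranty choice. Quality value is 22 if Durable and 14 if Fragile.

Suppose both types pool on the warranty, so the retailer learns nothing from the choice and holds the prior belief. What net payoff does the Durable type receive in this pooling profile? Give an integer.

17

Pooled price = 1/2·22 + 1/2·14 = 18.
Durable pays cost 1 for the warranty, so net payoff = 18 − 1 = 17.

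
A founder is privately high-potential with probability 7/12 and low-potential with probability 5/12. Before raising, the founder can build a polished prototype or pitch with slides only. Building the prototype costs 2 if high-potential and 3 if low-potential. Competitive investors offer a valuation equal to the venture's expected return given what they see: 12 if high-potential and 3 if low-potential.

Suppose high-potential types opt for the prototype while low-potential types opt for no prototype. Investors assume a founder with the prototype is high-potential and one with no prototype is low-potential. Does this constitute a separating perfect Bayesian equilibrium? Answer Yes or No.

No

Under these beliefs, the prototype earns valuation 12 and no prototype earns valuation 3.
high-potential: the prototype nets 12 − 2 = 10; no prototype nets 3. high-potential prefers the prototype.
low-potential: the prototype nets 12 − 3 = 9; no prototype nets 3. low-potential would deviate to the prototype.
low-potential has a profitable deviation, so the profile is not an equilibrium.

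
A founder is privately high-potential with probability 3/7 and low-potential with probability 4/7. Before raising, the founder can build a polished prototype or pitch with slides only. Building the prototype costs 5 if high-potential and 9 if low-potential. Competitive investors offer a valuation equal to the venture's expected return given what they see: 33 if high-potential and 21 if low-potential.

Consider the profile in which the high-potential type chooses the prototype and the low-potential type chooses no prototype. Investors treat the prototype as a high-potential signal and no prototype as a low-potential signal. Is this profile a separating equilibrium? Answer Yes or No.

Under these beliefs, the prototype earns valuation 33 and no prototype earns valuation 21.
high-potential: the prototype nets 33 − 5 = 28; no prototype nets 21. high-potential prefers the prototype.
low-potential: the prototype nets 33 − 9 = 24; no prototype nets 21. low-potential would deviate to the prototype.
low-potential has a profitable deviation, so the profile is not an equilibrium.

No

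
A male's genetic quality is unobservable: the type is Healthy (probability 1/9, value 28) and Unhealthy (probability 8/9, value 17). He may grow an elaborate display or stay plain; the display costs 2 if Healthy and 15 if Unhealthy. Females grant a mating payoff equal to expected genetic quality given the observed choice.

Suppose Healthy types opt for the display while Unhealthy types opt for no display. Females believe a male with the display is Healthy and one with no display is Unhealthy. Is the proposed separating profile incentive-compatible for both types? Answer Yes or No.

Under these beliefs, the display earns mating payoff 28 and no display earns mating payoff 17.
Healthy: the display nets 28 − 2 = 26; no display nets 17. Healthy prefers the display.
Unhealthy: the display nets 28 − 15 = 13; no display nets 17. Unhealthy prefers no display.
Neither type deviates, so the separating profile is an equilibrium.

Yes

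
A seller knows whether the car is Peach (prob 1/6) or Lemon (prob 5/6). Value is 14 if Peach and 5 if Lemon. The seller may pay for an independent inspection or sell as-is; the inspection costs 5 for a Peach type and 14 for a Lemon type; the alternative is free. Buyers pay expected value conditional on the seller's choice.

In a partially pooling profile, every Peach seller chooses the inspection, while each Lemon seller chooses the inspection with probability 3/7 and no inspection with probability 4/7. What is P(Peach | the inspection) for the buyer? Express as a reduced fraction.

7/22

P(the inspection) = (1/6)·1 + (5/6)·(3/7) = 11/21.
By Bayes' rule, P(Peach | the inspection) = (1/6) / (11/21) = 7/22.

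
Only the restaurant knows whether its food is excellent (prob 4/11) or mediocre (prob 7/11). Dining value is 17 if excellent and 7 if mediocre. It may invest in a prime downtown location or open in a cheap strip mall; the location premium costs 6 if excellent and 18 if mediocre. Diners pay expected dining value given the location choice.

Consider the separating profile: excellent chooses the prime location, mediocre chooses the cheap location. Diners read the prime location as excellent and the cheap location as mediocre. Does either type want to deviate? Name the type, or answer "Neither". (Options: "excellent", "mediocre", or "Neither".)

The prime location pays 17; the cheap location pays 7.
excellent: assigned the prime location, nets 17 − 6 = 11; deviating to the cheap location nets 7.
mediocre: assigned the cheap location, nets 7; deviating to the prime location nets 17 − 18 = -1.
Both types strictly prefer their assigned action; no profitable deviation.

Neither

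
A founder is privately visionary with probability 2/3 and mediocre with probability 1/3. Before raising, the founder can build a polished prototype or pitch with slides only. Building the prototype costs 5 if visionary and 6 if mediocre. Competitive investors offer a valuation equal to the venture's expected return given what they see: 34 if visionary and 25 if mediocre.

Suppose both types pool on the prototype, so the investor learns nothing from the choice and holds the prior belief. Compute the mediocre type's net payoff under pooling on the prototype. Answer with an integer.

Pooled valuation = 2/3·34 + 1/3·25 = 31.
mediocre pays cost 6 for the prototype, so net payoff = 31 − 6 = 25.

25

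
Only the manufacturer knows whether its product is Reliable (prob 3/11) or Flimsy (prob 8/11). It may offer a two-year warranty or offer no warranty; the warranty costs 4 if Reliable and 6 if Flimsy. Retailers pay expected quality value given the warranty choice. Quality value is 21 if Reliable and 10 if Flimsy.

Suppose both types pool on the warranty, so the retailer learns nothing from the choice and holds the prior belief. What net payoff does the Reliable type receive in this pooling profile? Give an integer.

9

Pooled price = 3/11·21 + 8/11·10 = 13.
Reliable pays cost 4 for the warranty, so net payoff = 13 − 4 = 9.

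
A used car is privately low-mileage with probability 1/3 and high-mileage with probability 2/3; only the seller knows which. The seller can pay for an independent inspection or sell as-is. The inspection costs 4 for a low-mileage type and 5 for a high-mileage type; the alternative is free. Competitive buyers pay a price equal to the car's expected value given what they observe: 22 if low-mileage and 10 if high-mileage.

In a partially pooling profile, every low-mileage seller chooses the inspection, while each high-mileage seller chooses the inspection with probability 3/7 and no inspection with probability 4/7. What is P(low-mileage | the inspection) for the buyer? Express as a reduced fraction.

P(the inspection) = (1/3)·1 + (2/3)·(3/7) = 13/21.
By Bayes' rule, P(low-mileage | the inspection) = (1/3) / (13/21) = 7/13.

7/13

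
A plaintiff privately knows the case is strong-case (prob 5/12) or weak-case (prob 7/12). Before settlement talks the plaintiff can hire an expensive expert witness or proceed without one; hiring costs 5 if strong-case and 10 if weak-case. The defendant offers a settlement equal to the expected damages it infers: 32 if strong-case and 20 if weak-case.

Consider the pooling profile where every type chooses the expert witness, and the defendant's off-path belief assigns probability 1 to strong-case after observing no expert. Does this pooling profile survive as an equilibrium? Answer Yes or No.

On path, the defendant holds the prior and pays 5/12·32 + 7/12·20 = 25. Off path (no expert), believing strong-case, it pays 32.
strong-case: the expert witness nets 25 − 5 = 20; no expert nets 32. strong-case would deviate.
weak-case: the expert witness nets 25 − 10 = 15; no expert nets 32. weak-case would deviate.
A type deviates, so pooling fails.

No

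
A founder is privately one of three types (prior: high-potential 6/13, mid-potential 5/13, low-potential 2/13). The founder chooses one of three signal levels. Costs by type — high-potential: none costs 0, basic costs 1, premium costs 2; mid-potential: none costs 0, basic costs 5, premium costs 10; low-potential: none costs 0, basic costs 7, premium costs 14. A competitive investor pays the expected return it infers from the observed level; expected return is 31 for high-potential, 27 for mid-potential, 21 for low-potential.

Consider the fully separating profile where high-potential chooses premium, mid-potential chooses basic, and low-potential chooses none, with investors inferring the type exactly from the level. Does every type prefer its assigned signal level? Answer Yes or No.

Yes

Separating valuations: premium → 31, basic → 27, none → 21.
high-potential (assigned premium): none: 21 − 0 = 21; basic: 27 − 1 = 26; premium: 31 − 2 = 29. high-potential stays.
mid-potential (assigned basic): none: 21 − 0 = 21; basic: 27 − 5 = 22; premium: 31 − 10 = 21. mid-potential stays.
low-potential (assigned none): none: 21 − 0 = 21; basic: 27 − 7 = 20; premium: 31 − 14 = 17. low-potential stays.
Every type prefers its assigned level; separation holds.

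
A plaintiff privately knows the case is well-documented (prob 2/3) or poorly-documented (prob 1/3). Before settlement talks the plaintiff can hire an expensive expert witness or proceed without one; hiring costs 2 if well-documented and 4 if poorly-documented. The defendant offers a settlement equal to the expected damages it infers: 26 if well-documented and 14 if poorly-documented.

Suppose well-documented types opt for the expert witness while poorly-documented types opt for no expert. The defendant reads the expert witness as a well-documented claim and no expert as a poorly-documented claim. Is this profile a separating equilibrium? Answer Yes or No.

No

Under these beliefs, the expert witness earns settlement 26 and no expert earns settlement 14.
well-documented: the expert witness nets 26 − 2 = 24; no expert nets 14. well-documented prefers the expert witness.
poorly-documented: the expert witness nets 26 − 4 = 22; no expert nets 14. poorly-documented would deviate to the expert witness.
poorly-documented has a profitable deviation, so the profile is not an equilibrium.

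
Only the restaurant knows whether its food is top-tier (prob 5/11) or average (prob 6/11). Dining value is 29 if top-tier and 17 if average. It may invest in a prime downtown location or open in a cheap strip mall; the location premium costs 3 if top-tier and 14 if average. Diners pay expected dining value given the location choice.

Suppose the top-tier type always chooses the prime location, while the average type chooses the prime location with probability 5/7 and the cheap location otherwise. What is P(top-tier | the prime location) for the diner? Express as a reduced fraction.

P(the prime location) = (5/11)·1 + (6/11)·(5/7) = 65/77.
By Bayes' rule, P(top-tier | the prime location) = (5/11) / (65/77) = 7/13.

7/13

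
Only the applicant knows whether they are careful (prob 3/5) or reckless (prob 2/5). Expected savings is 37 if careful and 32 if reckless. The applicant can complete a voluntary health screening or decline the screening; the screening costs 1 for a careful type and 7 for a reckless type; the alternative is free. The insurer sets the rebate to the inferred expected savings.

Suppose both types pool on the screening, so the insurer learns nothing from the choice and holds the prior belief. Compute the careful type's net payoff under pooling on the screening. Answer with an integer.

34

Pooled rebate = 3/5·37 + 2/5·32 = 35.
careful pays cost 1 for the screening, so net payoff = 35 − 1 = 34.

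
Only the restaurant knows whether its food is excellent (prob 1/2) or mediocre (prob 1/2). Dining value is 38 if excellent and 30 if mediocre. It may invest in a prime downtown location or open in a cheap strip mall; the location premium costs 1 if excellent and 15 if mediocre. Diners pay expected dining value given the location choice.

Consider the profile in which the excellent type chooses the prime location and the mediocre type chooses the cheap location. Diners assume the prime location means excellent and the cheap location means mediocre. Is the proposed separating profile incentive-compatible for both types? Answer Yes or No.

Yes

Under these beliefs, the prime location earns price premium 38 and the cheap location earns price premium 30.
excellent: the prime location nets 38 − 1 = 37; the cheap location nets 30. excellent prefers the prime location.
mediocre: the prime location nets 38 − 15 = 23; the cheap location nets 30. mediocre prefers the cheap location.
Neither type deviates, so the separating profile is an equilibrium.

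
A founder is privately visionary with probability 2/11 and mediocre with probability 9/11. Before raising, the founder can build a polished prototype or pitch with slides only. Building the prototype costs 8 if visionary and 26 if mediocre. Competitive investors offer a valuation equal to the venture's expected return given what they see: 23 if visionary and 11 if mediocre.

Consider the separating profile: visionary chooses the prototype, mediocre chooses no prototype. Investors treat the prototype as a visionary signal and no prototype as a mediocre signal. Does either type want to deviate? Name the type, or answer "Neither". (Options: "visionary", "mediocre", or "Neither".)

The prototype pays 23; no prototype pays 11.
visionary: assigned the prototype, nets 23 − 8 = 15; deviating to no prototype nets 11.
mediocre: assigned no prototype, nets 11; deviating to the prototype nets 23 − 26 = -3.
Both types strictly prefer their assigned action; no profitable deviation.

Neither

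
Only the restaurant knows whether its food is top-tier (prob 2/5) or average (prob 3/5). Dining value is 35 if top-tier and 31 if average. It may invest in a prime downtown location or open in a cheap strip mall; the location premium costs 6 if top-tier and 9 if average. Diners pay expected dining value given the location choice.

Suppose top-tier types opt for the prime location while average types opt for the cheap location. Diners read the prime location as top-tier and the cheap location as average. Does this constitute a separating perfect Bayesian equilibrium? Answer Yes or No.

Under these beliefs, the prime location earns price premium 35 and the cheap location earns price premium 31.
top-tier: the prime location nets 35 − 6 = 29; the cheap location nets 31. top-tier would deviate to the cheap location.
average: the prime location nets 35 − 9 = 26; the cheap location nets 31. average prefers the cheap location.
top-tier has a profitable deviation, so the profile is not an equilibrium.

No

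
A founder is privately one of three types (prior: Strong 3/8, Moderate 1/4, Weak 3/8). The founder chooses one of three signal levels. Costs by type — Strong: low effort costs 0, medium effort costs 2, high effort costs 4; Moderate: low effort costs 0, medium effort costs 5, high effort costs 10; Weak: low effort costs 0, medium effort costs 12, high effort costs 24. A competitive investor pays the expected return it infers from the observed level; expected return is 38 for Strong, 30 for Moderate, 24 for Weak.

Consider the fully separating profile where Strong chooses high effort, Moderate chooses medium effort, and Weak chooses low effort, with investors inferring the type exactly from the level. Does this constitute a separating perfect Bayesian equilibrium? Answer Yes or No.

Separating valuations: high effort → 38, medium effort → 30, low effort → 24.
Strong (assigned high effort): low effort: 24 − 0 = 24; medium effort: 30 − 2 = 28; high effort: 38 − 4 = 34. Strong stays.
Moderate (assigned medium effort): low effort: 24 − 0 = 24; medium effort: 30 − 5 = 25; high effort: 38 − 10 = 28. Moderate prefers high effort.
Weak (assigned low effort): low effort: 24 − 0 = 24; medium effort: 30 − 12 = 18; high effort: 38 − 24 = 14. Weak stays.
At least one type deviates; the separating profile fails.

No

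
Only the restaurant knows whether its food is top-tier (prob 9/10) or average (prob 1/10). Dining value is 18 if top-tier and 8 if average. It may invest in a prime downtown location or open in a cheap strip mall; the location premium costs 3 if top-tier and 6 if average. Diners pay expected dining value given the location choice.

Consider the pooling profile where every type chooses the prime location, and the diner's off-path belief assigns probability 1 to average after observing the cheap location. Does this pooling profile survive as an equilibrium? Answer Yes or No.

On path, the diner holds the prior and pays 9/10·18 + 1/10·8 = 17. Off path (the cheap location), believing average, it pays 8.
top-tier: the prime location nets 17 − 3 = 14; the cheap location nets 8. top-tier stays.
average: the prime location nets 17 − 6 = 11; the cheap location nets 8. average stays.
No type deviates, so pooling is sustained.

Yes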